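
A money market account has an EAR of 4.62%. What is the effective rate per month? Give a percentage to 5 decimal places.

The per-month rate i satisfies (1 + i)^12 = 1 + 0.0462.
i = 1.0462^(1/12) − 1 = 0.0037708 = 0.37708%.

0.37708%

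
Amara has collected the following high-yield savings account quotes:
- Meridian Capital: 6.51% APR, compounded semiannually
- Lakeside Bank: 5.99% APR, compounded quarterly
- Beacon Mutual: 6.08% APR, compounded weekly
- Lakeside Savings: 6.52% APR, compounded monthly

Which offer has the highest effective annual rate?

Meridian Capital: (1 + 0.0651/2)^2 − 1 = 6.616%
Lakeside Bank: (1 + 0.0599/4)^4 − 1 = 6.126%
Beacon Mutual: (1 + 0.0608/52)^52 − 1 = 6.265%
Lakeside Savings: (1 + 0.0652/12)^12 − 1 = 6.718%
The highest effective annual rate is Lakeside Savings at 6.718%.

Lakeside Savings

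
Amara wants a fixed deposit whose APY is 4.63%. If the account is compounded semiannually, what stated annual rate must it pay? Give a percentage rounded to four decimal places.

(1 + r/2)^2 − 1 = 0.0463, so 1 + r/2 = 1.0463^(1/2).
r/2 = 0.022888, so r = 0.045776 = 4.5776%.

4.5776%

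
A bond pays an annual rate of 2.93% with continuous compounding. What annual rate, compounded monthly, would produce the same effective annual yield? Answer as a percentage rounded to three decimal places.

2.934%

EAR under continuous compounding: e^0.0293 − 1 = 0.029733.
Solve (1 + r/12)^12 = 1.029733: r/12 = 1.029733^(1/12) − 1 = 0.002445, so r = 0.029336 = 2.934%.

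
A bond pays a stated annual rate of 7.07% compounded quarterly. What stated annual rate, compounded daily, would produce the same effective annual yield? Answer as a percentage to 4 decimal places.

7.0089%

EAR = (1 + 0.0707/4)^4 − 1 = 0.072597.
Solve (1 + r/365)^365 = 1.072597: r/365 = 1.072597^(1/365) − 1 = 0.000192, so r = 0.070089 = 7.0089%.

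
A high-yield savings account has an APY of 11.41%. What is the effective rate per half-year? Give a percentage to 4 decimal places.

5.5509%

The per-half-year rate i satisfies (1 + i)^2 = 1 + 0.1141.
i = 1.1141^(1/2) − 1 = 0.0555094 = 5.5509%.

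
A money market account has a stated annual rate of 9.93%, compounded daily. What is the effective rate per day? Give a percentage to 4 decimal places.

0.0272%

With a nominal annual rate compounded daily, the periodic rate is the nominal rate divided by 365.
i = 0.0993 / 365 = 0.0002721 = 0.0272%.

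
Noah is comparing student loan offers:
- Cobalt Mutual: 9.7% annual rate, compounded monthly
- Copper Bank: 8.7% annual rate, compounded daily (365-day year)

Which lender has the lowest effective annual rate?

Cobalt Mutual: (1 + 0.097/12)^12 − 1 = 10.143%
Copper Bank: (1 + 0.087/365)^365 − 1 = 9.089%
The lowest effective annual rate is Copper Bank at 9.089%.

Copper Bank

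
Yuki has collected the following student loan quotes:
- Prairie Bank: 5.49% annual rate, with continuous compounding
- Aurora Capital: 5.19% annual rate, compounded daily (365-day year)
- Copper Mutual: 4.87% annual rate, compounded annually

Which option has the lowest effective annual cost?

Prairie Bank: e^0.0549 − 1 = 5.643%
Aurora Capital: (1 + 0.0519/365)^365 − 1 = 5.327%
Copper Mutual: compounded annually, EAR = 4.870%
The lowest effective annual rate is Copper Mutual at 4.870%.

Copper Mutual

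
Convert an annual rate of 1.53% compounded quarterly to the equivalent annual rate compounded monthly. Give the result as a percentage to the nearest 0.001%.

1.528%

EAR = (1 + 0.0153/4)^4 − 1 = 0.015388.
Solve (1 + r/12)^12 = 1.015388: r/12 = 1.015388^(1/12) − 1 = 0.001273, so r = 0.015281 = 1.528%.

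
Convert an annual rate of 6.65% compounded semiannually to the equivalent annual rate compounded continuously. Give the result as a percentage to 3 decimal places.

EAR = (1 + 0.0665/2)^2 − 1 = 0.067606.
Equivalent continuous rate: r = ln(1 + 0.067606) = 0.065418 = 6.542%.

6.542%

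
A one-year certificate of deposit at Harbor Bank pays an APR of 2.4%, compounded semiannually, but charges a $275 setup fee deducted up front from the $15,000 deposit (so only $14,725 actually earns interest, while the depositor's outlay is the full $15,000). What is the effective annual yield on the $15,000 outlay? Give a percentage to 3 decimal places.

0.537%

Value after one year: 14,725 × (1 + 0.024/2)^2 = 14,725 × 1.024144 = $15,080.52.
Effective yield on the $15,000 outlay: 15,080.52 / 15,000 − 1 = 0.005368 = 0.537%.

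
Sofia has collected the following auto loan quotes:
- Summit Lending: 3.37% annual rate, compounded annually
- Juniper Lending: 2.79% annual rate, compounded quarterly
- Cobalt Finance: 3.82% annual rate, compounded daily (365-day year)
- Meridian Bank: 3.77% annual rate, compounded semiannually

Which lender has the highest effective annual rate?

Summit Lending: compounded annually, EAR = 3.370%
Juniper Lending: (1 + 0.0279/4)^4 − 1 = 2.819%
Cobalt Finance: (1 + 0.0382/365)^365 − 1 = 3.894%
Meridian Bank: (1 + 0.0377/2)^2 − 1 = 3.806%
The highest effective annual rate is Cobalt Finance at 3.894%.

Cobalt Finance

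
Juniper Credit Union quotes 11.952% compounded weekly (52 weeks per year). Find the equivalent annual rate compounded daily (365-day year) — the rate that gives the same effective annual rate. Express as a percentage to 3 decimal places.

11.940%

EAR = (1 + 0.11952/52)^52 − 1 = 0.126801.
Solve (1 + r/365)^365 = 1.126801: r/365 = 1.126801^(1/365) − 1 = 0.000327, so r = 0.119402 = 11.940%.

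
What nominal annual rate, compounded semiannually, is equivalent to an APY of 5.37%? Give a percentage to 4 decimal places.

(1 + r/2)^2 − 1 = 0.0537, so 1 + r/2 = 1.0537^(1/2).
r/2 = 0.026499, so r = 0.052998 = 5.2998%.

5.2998%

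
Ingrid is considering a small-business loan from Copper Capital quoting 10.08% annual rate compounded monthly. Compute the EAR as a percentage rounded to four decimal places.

10.5590%

EAR = (1 + 0.1008/12)^12 − 1.
= 1.105590 − 1 = 10.5590%.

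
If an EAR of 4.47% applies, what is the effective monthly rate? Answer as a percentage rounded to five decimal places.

0.36508%

The per-month rate i satisfies (1 + i)^12 = 1 + 0.0447.
i = 1.0447^(1/12) − 1 = 0.0036508 = 0.36508%.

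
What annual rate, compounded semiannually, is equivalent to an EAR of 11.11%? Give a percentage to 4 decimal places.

10.8175%

(1 + r/2)^2 − 1 = 0.1111, so 1 + r/2 = 1.1111^(1/2).
r/2 = 0.054087, so r = 0.108175 = 10.8175%.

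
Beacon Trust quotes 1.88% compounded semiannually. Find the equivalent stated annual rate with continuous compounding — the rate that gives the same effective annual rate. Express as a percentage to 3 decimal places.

EAR = (1 + 0.0188/2)^2 − 1 = 0.018888.
Equivalent continuous rate: r = ln(1 + 0.018888) = 0.018712 = 1.871%.

1.871%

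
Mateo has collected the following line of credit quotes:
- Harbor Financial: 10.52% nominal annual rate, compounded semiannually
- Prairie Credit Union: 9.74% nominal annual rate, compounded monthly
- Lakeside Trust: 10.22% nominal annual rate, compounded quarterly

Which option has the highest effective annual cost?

Harbor Financial: (1 + 0.1052/2)^2 − 1 = 10.797%
Prairie Credit Union: (1 + 0.0974/12)^12 − 1 = 10.187%
Lakeside Trust: (1 + 0.1022/4)^4 − 1 = 10.618%
The highest effective annual rate is Harbor Financial at 10.797%.

Harbor Financial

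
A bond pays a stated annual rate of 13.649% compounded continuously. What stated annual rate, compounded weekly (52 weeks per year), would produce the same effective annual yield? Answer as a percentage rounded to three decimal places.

13.667%

EAR under continuous compounding: e^0.13649 − 1 = 0.146243.
Solve (1 + r/52)^52 = 1.146243: r/52 = 1.146243^(1/52) − 1 = 0.002628, so r = 0.136669 = 13.667%.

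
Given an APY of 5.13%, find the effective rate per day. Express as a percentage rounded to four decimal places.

0.0137%

The per-day rate i satisfies (1 + i)^365 = 1 + 0.0513.
i = 1.0513^(1/365) − 1 = 0.0001371 = 0.0137%.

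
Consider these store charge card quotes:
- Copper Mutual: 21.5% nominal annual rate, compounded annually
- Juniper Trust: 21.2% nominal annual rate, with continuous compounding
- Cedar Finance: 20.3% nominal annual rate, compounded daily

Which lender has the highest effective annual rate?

Juniper Trust

Copper Mutual: compounded annually, EAR = 21.500%
Juniper Trust: e^0.212 − 1 = 23.615%
Cedar Finance: (1 + 0.203/365)^365 − 1 = 22.500%
The highest effective annual rate is Juniper Trust at 23.615%.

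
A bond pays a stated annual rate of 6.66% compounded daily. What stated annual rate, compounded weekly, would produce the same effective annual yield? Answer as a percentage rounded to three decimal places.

6.664%

EAR = (1 + 0.0666/365)^365 − 1 = 0.068861.
Solve (1 + r/52)^52 = 1.068861: r/52 = 1.068861^(1/52) − 1 = 0.001281, so r = 0.066637 = 6.664%.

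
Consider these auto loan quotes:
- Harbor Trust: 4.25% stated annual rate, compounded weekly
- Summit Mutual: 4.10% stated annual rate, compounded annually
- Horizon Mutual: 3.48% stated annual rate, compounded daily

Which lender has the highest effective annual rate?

Harbor Trust

Harbor Trust: (1 + 0.0425/52)^52 − 1 = 4.340%
Summit Mutual: compounded annually, EAR = 4.100%
Horizon Mutual: (1 + 0.0348/365)^365 − 1 = 3.541%
The highest effective annual rate is Harbor Trust at 4.340%.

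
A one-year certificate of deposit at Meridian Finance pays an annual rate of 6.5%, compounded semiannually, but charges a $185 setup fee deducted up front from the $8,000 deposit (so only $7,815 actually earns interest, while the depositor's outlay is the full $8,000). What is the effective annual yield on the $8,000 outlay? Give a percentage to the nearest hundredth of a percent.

4.14%

Value after one year: 7,815 × (1 + 0.065/2)^2 = 7,815 × 1.066056 = $8,331.23.
Effective yield on the $8,000 outlay: 8,331.23 / 8,000 − 1 = 0.041404 = 4.14%.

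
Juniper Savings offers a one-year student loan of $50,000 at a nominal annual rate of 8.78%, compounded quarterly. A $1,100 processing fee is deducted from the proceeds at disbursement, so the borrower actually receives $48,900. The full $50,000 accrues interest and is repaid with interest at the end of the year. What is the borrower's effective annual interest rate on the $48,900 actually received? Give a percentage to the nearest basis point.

Amount owed after one year: 50,000 × (1 + 0.0878/4)^4 = 50,000 × 1.090733 = $54,536.67.
Effective rate on net proceeds: 54,536.67 / 48,900 − 1 = 0.115269 = 11.53%.

11.53%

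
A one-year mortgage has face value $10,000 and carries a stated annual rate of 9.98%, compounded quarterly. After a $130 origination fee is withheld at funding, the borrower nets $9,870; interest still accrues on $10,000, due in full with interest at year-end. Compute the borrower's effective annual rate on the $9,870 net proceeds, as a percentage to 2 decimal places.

Amount owed after one year: 10,000 × (1 + 0.0998/4)^4 = 10,000 × 1.103598 = $11,035.98.
Effective rate on net proceeds: 11,035.98 / 9,870 − 1 = 0.118133 = 11.81%.

11.81%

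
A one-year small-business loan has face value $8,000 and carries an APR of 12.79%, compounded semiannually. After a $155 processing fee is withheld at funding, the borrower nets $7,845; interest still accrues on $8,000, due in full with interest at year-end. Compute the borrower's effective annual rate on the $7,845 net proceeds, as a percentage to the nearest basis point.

Amount owed after one year: 8,000 × (1 + 0.1279/2)^2 = 8,000 × 1.131990 = $9,055.92.
Effective rate on net proceeds: 9,055.92 / 7,845 − 1 = 0.154355 = 15.44%.

15.44%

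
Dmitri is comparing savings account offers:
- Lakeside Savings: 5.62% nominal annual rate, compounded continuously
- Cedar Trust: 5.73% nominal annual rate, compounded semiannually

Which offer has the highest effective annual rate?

Lakeside Savings: e^0.0562 − 1 = 5.781%
Cedar Trust: (1 + 0.0573/2)^2 − 1 = 5.812%
The highest effective annual rate is Cedar Trust at 5.812%.

Cedar Trust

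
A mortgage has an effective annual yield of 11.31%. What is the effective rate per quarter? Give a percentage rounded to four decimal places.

The per-quarter rate i satisfies (1 + i)^4 = 1 + 0.1131.
i = 1.1131^(1/4) − 1 = 0.0271492 = 2.7149%.

2.7149%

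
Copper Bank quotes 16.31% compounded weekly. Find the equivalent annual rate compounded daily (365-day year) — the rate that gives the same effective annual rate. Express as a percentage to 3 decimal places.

EAR = (1 + 0.1631/52)^52 − 1 = 0.176854.
Solve (1 + r/365)^365 = 1.176854: r/365 = 1.176854^(1/365) − 1 = 0.000446, so r = 0.162881 = 16.288%.

16.288%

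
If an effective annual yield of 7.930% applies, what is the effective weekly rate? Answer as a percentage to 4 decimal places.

0.1469%

The per-week rate i satisfies (1 + i)^52 = 1 + 0.07930.
i = 1.07930^(1/52) − 1 = 0.0014686 = 0.1469%.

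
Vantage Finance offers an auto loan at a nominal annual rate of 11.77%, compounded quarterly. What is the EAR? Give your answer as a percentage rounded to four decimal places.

12.2998%

EAR = (1 + 0.1177/4)^4 − 1.
= (1 + 0.029425)^4 − 1 = 1.122998 − 1 = 12.2998%.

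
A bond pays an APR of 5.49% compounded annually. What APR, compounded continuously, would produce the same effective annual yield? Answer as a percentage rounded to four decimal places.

5.3446%

Compounded annually, EAR = nominal = 0.054900.
Equivalent continuous rate: r = ln(1 + 0.054900) = 0.053446 = 5.3446%.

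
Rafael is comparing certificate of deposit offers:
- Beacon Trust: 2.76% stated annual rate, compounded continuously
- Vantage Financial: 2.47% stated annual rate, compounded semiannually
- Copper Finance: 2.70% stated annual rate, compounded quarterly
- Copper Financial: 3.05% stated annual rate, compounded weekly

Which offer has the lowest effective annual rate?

Beacon Trust: e^0.0276 − 1 = 2.798%
Vantage Financial: (1 + 0.0247/2)^2 − 1 = 2.485%
Copper Finance: (1 + 0.0270/4)^4 − 1 = 2.727%
Copper Financial: (1 + 0.0305/52)^52 − 1 = 3.096%
The lowest effective annual rate is Vantage Financial at 2.485%.

Vantage Financial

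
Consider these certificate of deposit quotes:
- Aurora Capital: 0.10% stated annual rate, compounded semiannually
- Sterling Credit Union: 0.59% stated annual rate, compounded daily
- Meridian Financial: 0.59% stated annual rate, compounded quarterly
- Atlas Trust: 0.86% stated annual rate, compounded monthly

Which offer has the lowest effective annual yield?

Aurora Capital

Aurora Capital: (1 + 0.0010/2)^2 − 1 = 0.100%
Sterling Credit Union: (1 + 0.0059/365)^365 − 1 = 0.592%
Meridian Financial: (1 + 0.0059/4)^4 − 1 = 0.591%
Atlas Trust: (1 + 0.0086/12)^12 − 1 = 0.863%
The lowest effective annual rate is Aurora Capital at 0.100%.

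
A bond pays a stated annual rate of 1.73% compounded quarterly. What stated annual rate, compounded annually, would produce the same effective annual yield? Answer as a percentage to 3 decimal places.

EAR = (1 + 0.0173/4)^4 − 1 = 0.017413.
Compounded annually, the equivalent nominal rate is the EAR itself: 1.741%.

1.741%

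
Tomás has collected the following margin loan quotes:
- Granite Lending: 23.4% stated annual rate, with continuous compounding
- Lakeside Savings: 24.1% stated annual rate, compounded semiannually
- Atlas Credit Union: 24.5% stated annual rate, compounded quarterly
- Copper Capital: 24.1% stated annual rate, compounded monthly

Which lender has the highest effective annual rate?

Granite Lending: e^0.234 − 1 = 26.364%
Lakeside Savings: (1 + 0.241/2)^2 − 1 = 25.552%
Atlas Credit Union: (1 + 0.245/4)^4 − 1 = 26.844%
Copper Capital: (1 + 0.241/12)^12 − 1 = 26.949%
The highest effective annual rate is Copper Capital at 26.949%.

Copper Capital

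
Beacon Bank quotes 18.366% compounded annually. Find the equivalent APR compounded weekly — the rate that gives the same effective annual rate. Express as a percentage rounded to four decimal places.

16.8885%

Compounded annually, EAR = nominal = 0.183660.
Solve (1 + r/52)^52 = 1.183660: r/52 = 1.183660^(1/52) − 1 = 0.003248, so r = 0.168885 = 16.8885%.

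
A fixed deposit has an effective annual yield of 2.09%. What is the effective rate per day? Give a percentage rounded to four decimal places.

The per-day rate i satisfies (1 + i)^365 = 1 + 0.0209.
i = 1.0209^(1/365) − 1 = 0.0000567 = 0.0057%.

0.0057%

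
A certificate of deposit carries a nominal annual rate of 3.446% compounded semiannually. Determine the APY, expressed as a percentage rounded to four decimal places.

EAR = (1 + 0.03446/2)^2 − 1.
= (1 + 0.017230)^2 − 1 = 1.034757 − 1 = 3.4757%.

3.4757%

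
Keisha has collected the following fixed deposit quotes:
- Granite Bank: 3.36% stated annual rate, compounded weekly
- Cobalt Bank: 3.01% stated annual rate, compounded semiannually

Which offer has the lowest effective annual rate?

Cobalt Bank

Granite Bank: (1 + 0.0336/52)^52 − 1 = 3.416%
Cobalt Bank: (1 + 0.0301/2)^2 − 1 = 3.033%
The lowest effective annual rate is Cobalt Bank at 3.033%.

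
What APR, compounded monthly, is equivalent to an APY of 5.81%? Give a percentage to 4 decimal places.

5.6608%

(1 + r/12)^12 − 1 = 0.0581, so 1 + r/12 = 1.0581^(1/12).
r/12 = 0.004717, so r = 0.056608 = 5.6608%.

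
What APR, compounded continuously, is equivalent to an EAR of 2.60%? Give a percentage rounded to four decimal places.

2.5668%

Continuous: nominal r satisfies e^r − 1 = 0.0260.
r = ln(1 + 0.0260) = ln(1.0260) = 0.025668 = 2.5668%.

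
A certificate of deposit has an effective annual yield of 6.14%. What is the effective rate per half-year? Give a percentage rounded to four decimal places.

The per-half-year rate i satisfies (1 + i)^2 = 1 + 0.0614.
i = 1.0614^(1/2) − 1 = 0.0302427 = 3.0243%.

3.0243%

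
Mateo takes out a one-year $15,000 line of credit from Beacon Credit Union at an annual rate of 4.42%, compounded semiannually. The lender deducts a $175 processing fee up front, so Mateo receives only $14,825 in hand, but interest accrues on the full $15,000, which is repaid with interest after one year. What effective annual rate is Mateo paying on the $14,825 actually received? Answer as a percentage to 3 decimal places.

Amount owed after one year: 15,000 × (1 + 0.0442/2)^2 = 15,000 × 1.044688 = $15,670.33.
Effective rate on net proceeds: 15,670.33 / 14,825 − 1 = 0.057020 = 5.702%.

5.702%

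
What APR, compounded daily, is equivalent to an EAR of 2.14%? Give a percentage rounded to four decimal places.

2.1175%

(1 + r/365)^365 − 1 = 0.0214, so 1 + r/365 = 1.0214^(1/365).
r/365 = 0.000058, so r = 0.021175 = 2.1175%.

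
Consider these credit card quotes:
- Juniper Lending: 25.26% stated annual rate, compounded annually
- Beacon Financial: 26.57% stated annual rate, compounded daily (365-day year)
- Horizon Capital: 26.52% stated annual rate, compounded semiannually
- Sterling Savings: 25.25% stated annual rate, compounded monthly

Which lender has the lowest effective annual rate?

Juniper Lending

Juniper Lending: compounded annually, EAR = 25.260%
Beacon Financial: (1 + 0.2657/365)^365 − 1 = 30.422%
Horizon Capital: (1 + 0.2652/2)^2 − 1 = 28.278%
Sterling Savings: (1 + 0.2525/12)^12 − 1 = 28.387%
The lowest effective annual rate is Juniper Lending at 25.260%.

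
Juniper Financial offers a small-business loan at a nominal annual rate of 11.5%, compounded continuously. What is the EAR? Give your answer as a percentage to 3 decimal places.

12.187%

With continuous compounding, EAR = e^0.115 − 1.
e^0.115 = 1.121873, so EAR = 0.121873 = 12.187%.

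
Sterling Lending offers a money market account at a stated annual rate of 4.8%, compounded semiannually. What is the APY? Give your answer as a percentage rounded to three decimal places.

EAR = (1 + 0.048/2)^2 − 1.
= (1 + 0.024000)^2 − 1 = 1.048576 − 1 = 4.858%.

4.858%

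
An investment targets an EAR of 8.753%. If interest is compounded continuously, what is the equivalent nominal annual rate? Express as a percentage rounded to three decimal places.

Continuous: nominal r satisfies e^r − 1 = 0.08753.
r = ln(1 + 0.08753) = ln(1.08753) = 0.083909 = 8.391%.

8.391%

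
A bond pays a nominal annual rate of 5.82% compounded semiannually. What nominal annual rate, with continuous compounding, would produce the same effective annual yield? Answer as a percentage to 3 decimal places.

EAR = (1 + 0.0582/2)^2 − 1 = 0.059047.
Equivalent continuous rate: r = ln(1 + 0.059047) = 0.057369 = 5.737%.

5.737%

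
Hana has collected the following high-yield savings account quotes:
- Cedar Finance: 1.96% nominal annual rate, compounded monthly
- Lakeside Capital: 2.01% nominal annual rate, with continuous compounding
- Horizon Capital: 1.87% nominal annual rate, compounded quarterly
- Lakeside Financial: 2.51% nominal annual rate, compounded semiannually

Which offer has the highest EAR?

Cedar Finance: (1 + 0.0196/12)^12 − 1 = 1.978%
Lakeside Capital: e^0.0201 − 1 = 2.030%
Horizon Capital: (1 + 0.0187/4)^4 − 1 = 1.883%
Lakeside Financial: (1 + 0.0251/2)^2 − 1 = 2.526%
The highest effective annual rate is Lakeside Financial at 2.526%.

Lakeside Financial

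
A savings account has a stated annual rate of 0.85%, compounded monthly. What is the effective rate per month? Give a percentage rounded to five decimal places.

0.07083%

With a nominal annual rate compounded monthly, the periodic rate is the nominal rate divided by 12.
i = 0.0085 / 12 = 0.0007083 = 0.07083%.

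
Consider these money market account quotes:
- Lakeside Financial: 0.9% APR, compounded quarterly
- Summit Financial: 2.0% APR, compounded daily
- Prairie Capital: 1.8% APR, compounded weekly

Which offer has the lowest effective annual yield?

Lakeside Financial: (1 + 0.009/4)^4 − 1 = 0.903%
Summit Financial: (1 + 0.020/365)^365 − 1 = 2.020%
Prairie Capital: (1 + 0.018/52)^52 − 1 = 1.816%
The lowest effective annual rate is Lakeside Financial at 0.903%.

Lakeside Financial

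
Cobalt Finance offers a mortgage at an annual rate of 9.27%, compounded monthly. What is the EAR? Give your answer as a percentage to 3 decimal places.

EAR = (1 + 0.0927/12)^12 − 1.
= 1.096742 − 1 = 9.674%.

9.674%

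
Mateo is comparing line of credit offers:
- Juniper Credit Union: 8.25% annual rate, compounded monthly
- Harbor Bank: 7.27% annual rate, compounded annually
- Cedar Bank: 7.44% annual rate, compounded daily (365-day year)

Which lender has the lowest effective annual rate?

Juniper Credit Union: (1 + 0.0825/12)^12 − 1 = 8.569%
Harbor Bank: compounded annually, EAR = 7.270%
Cedar Bank: (1 + 0.0744/365)^365 − 1 = 7.723%
The lowest effective annual rate is Harbor Bank at 7.270%.

Harbor Bank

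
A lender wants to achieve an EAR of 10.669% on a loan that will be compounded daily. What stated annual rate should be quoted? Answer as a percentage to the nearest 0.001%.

10.139%

(1 + r/365)^365 − 1 = 0.10669, so 1 + r/365 = 1.10669^(1/365).
r/365 = 0.000278, so r = 0.101388 = 10.139%.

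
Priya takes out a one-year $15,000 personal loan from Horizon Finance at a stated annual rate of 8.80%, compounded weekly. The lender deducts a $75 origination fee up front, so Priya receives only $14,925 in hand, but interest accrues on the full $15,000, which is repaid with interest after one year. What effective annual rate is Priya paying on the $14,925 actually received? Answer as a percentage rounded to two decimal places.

Amount owed after one year: 15,000 × (1 + 0.0880/52)^52 = 15,000 × 1.091907 = $16,378.60.
Effective rate on net proceeds: 16,378.60 / 14,925 − 1 = 0.097394 = 9.74%.

9.74%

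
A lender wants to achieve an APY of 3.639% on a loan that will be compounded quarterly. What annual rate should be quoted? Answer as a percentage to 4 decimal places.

(1 + r/4)^4 − 1 = 0.03639, so 1 + r/4 = 1.03639^(1/4).
r/4 = 0.008976, so r = 0.035904 = 3.5904%.

3.5904%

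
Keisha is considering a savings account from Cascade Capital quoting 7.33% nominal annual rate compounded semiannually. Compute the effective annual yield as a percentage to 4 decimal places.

EAR = (1 + 0.0733/2)^2 − 1.
= (1 + 0.036650)^2 − 1 = 1.074643 − 1 = 7.4643%.

7.4643%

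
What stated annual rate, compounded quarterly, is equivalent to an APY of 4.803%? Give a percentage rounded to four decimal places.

4.7188%

(1 + r/4)^4 − 1 = 0.04803, so 1 + r/4 = 1.04803^(1/4).
r/4 = 0.011797, so r = 0.047188 = 4.7188%.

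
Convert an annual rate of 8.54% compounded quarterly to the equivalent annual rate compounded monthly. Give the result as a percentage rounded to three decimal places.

8.480%

EAR = (1 + 0.0854/4)^4 − 1 = 0.088174.
Solve (1 + r/12)^12 = 1.088174: r/12 = 1.088174^(1/12) − 1 = 0.007067, so r = 0.084799 = 8.480%.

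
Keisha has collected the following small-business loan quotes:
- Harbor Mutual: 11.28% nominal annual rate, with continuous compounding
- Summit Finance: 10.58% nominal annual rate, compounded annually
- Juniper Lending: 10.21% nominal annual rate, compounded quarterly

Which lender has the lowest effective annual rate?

Harbor Mutual: e^0.1128 − 1 = 11.941%
Summit Finance: compounded annually, EAR = 10.580%
Juniper Lending: (1 + 0.1021/4)^4 − 1 = 10.608%
The lowest effective annual rate is Summit Finance at 10.580%.

Summit Finance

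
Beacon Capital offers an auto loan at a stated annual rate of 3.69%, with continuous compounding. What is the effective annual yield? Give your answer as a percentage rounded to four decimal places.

With continuous compounding, EAR = e^0.0369 − 1.
e^0.0369 = 1.037589, so EAR = 0.037589 = 3.7589%.

3.7589%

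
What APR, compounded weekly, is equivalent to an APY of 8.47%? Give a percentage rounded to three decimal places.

(1 + r/52)^52 − 1 = 0.0847, so 1 + r/52 = 1.0847^(1/52).
r/52 = 0.001565, so r = 0.081367 = 8.137%.

8.137%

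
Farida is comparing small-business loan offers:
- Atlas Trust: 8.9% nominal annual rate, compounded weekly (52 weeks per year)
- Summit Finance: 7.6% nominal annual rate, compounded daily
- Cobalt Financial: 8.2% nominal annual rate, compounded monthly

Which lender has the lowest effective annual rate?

Atlas Trust: (1 + 0.089/52)^52 − 1 = 9.300%
Summit Finance: (1 + 0.076/365)^365 − 1 = 7.895%
Cobalt Financial: (1 + 0.082/12)^12 − 1 = 8.515%
The lowest effective annual rate is Summit Finance at 7.895%.

Summit Finance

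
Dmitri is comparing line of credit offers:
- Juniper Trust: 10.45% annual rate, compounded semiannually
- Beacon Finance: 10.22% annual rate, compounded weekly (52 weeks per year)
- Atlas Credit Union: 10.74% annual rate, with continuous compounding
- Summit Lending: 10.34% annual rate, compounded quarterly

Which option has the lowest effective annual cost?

Juniper Trust

Juniper Trust: (1 + 0.1045/2)^2 − 1 = 10.723%
Beacon Finance: (1 + 0.1022/52)^52 − 1 = 10.749%
Atlas Credit Union: e^0.1074 − 1 = 11.338%
Summit Lending: (1 + 0.1034/4)^4 − 1 = 10.748%
The lowest effective annual rate is Juniper Trust at 10.723%.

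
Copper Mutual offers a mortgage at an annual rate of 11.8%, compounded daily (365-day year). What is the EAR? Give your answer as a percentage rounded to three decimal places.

EAR = (1 + 0.118/365)^365 − 1.
= 1.125223 − 1 = 12.522%.

12.522%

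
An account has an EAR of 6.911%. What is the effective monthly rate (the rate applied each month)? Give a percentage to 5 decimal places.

The per-month rate i satisfies (1 + i)^12 = 1 + 0.06911.
i = 1.06911^(1/12) − 1 = 0.0055844 = 0.55844%.

0.55844%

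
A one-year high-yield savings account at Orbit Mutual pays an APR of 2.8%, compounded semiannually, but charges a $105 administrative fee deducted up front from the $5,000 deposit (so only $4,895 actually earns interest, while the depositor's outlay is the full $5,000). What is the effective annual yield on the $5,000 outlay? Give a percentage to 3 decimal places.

0.660%

Value after one year: 4,895 × (1 + 0.028/2)^2 = 4,895 × 1.028196 = $5,033.02.
Effective yield on the $5,000 outlay: 5,033.02 / 5,000 − 1 = 0.006604 = 0.660%.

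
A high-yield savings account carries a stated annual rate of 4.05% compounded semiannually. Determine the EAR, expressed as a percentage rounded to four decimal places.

4.0910%

EAR = (1 + 0.0405/2)^2 − 1.
= 1.040910 − 1 = 4.0910%.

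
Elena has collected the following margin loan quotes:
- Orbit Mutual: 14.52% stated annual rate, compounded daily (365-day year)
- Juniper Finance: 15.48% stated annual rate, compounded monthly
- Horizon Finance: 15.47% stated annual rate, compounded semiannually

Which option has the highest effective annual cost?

Juniper Finance

Orbit Mutual: (1 + 0.1452/365)^365 − 1 = 15.624%
Juniper Finance: (1 + 0.1548/12)^12 − 1 = 16.627%
Horizon Finance: (1 + 0.1547/2)^2 − 1 = 16.068%
The highest effective annual rate is Juniper Finance at 16.627%.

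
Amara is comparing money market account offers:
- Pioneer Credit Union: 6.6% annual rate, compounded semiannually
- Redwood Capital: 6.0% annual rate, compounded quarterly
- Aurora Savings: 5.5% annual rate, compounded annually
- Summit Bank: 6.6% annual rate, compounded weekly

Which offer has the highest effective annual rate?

Summit Bank

Pioneer Credit Union: (1 + 0.066/2)^2 − 1 = 6.709%
Redwood Capital: (1 + 0.060/4)^4 − 1 = 6.136%
Aurora Savings: compounded annually, EAR = 5.500%
Summit Bank: (1 + 0.066/52)^52 − 1 = 6.818%
The highest effective annual rate is Summit Bank at 6.818%.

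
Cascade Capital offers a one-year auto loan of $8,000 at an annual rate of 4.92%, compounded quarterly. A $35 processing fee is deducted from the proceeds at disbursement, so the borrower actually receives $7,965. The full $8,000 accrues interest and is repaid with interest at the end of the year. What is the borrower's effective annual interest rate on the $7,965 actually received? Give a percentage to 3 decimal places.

Amount owed after one year: 8,000 × (1 + 0.0492/4)^4 = 8,000 × 1.050115 = $8,400.92.
Effective rate on net proceeds: 8,400.92 / 7,965 − 1 = 0.054730 = 5.473%.

5.473%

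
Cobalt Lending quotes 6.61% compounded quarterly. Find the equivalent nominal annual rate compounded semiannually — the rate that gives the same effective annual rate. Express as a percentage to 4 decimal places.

6.6646%

EAR = (1 + 0.0661/4)^4 − 1 = 0.067757.
Solve (1 + r/2)^2 = 1.067757: r/2 = 1.067757^(1/2) − 1 = 0.033323, so r = 0.066646 = 6.6646%.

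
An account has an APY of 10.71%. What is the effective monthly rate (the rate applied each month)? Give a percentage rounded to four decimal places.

0.8515%

The per-month rate i satisfies (1 + i)^12 = 1 + 0.1071.
i = 1.1071^(1/12) − 1 = 0.0085147 = 0.8515%.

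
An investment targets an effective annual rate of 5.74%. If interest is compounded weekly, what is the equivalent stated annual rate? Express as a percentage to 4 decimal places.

(1 + r/52)^52 − 1 = 0.0574, so 1 + r/52 = 1.0574^(1/52).
r/52 = 0.001074, so r = 0.055843 = 5.5843%.

5.5843%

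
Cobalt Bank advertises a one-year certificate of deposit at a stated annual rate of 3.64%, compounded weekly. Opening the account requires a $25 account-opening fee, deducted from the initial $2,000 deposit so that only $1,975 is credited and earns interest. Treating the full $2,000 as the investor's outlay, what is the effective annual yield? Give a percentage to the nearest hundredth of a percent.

Value after one year: 1,975 × (1 + 0.0364/52)^52 = 1,975 × 1.037057 = $2,048.19.
Effective yield on the $2,000 outlay: 2,048.19 / 2,000 − 1 = 0.024094 = 2.41%.

2.41%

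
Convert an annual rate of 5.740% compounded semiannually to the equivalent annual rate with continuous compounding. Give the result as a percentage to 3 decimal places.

5.659%

EAR = (1 + 0.05740/2)^2 − 1 = 0.058224.
Equivalent continuous rate: r = ln(1 + 0.058224) = 0.056592 = 5.659%.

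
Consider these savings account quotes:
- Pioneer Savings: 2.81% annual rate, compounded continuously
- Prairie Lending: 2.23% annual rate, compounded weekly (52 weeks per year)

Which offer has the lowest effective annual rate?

Pioneer Savings: e^0.0281 − 1 = 2.850%
Prairie Lending: (1 + 0.0223/52)^52 − 1 = 2.255%
The lowest effective annual rate is Prairie Lending at 2.255%.

Prairie Lending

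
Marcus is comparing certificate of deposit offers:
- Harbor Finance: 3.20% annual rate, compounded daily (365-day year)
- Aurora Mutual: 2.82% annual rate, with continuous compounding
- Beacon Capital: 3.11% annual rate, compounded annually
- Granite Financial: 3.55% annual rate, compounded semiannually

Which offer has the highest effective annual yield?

Harbor Finance: (1 + 0.0320/365)^365 − 1 = 3.252%
Aurora Mutual: e^0.0282 − 1 = 2.860%
Beacon Capital: compounded annually, EAR = 3.110%
Granite Financial: (1 + 0.0355/2)^2 − 1 = 3.582%
The highest effective annual rate is Granite Financial at 3.582%.

Granite Financial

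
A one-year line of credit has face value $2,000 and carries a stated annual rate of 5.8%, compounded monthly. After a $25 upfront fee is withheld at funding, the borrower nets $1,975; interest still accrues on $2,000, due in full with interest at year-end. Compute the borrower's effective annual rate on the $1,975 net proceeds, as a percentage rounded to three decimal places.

Amount owed after one year: 2,000 × (1 + 0.058/12)^12 = 2,000 × 1.059567 = $2,119.13.
Effective rate on net proceeds: 2,119.13 / 1,975 − 1 = 0.072979 = 7.298%.

7.298%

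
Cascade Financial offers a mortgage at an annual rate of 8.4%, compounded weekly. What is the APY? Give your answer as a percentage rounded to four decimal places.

EAR = (1 + 0.084/52)^52 − 1.
= (1 + 0.001615)^52 − 1 = 1.087555 − 1 = 8.7555%.

8.7555%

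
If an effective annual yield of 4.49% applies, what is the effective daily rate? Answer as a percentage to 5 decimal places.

The per-day rate i satisfies (1 + i)^365 = 1 + 0.0449.
i = 1.0449^(1/365) − 1 = 0.0001203 = 0.01203%.

0.01203%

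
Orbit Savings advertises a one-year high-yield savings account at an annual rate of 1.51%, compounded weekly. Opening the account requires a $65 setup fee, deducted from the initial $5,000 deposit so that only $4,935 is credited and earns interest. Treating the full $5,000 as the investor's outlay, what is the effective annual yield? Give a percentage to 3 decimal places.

Value after one year: 4,935 × (1 + 0.0151/52)^52 = 4,935 × 1.015212 = $5,010.07.
Effective yield on the $5,000 outlay: 5,010.07 / 5,000 − 1 = 0.002015 = 0.201%.

0.201%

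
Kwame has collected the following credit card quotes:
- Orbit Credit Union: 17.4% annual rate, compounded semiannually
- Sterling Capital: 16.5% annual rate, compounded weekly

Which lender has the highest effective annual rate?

Orbit Credit Union: (1 + 0.174/2)^2 − 1 = 18.157%
Sterling Capital: (1 + 0.165/52)^52 − 1 = 17.909%
The highest effective annual rate is Orbit Credit Union at 18.157%.

Orbit Credit Union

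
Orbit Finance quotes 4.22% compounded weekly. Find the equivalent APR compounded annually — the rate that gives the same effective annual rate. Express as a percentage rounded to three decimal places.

EAR = (1 + 0.0422/52)^52 − 1 = 0.043085.
Compounded annually, the equivalent nominal rate is the EAR itself: 4.309%.

4.309%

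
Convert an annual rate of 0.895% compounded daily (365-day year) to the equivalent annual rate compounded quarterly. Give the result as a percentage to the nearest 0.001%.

EAR = (1 + 0.00895/365)^365 − 1 = 0.008990.
Solve (1 + r/4)^4 = 1.008990: r/4 = 1.008990^(1/4) − 1 = 0.002240, so r = 0.008960 = 0.896%.

0.896%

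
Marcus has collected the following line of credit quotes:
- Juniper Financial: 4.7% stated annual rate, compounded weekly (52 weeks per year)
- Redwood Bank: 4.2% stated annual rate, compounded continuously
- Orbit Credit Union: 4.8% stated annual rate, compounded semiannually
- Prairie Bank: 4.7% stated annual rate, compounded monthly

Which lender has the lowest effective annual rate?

Juniper Financial: (1 + 0.047/52)^52 − 1 = 4.810%
Redwood Bank: e^0.042 − 1 = 4.289%
Orbit Credit Union: (1 + 0.048/2)^2 − 1 = 4.858%
Prairie Bank: (1 + 0.047/12)^12 − 1 = 4.803%
The lowest effective annual rate is Redwood Bank at 4.289%.

Redwood Bank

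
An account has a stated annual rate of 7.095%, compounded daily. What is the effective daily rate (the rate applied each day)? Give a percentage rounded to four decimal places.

0.0194%

With a nominal annual rate compounded daily, the periodic rate is the nominal rate divided by 365.
i = 0.07095 / 365 = 0.0001944 = 0.0194%.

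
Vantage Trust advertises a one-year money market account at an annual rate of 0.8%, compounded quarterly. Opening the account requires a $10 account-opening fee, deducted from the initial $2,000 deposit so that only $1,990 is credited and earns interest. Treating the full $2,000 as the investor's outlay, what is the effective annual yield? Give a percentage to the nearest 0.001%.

0.298%

Value after one year: 1,990 × (1 + 0.008/4)^4 = 1,990 × 1.008024 = $2,005.97.
Effective yield on the $2,000 outlay: 2,005.97 / 2,000 − 1 = 0.002984 = 0.298%.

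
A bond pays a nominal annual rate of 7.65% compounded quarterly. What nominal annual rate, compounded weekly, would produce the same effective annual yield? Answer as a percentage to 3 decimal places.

7.583%

EAR = (1 + 0.0765/4)^4 − 1 = 0.078723.
Solve (1 + r/52)^52 = 1.078723: r/52 = 1.078723^(1/52) − 1 = 0.001458, so r = 0.075833 = 7.583%.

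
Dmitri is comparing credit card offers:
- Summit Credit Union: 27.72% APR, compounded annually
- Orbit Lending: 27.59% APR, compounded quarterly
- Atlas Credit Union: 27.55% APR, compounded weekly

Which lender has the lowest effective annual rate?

Summit Credit Union

Summit Credit Union: compounded annually, EAR = 27.720%
Orbit Lending: (1 + 0.2759/4)^4 − 1 = 30.578%
Atlas Credit Union: (1 + 0.2755/52)^52 − 1 = 31.623%
The lowest effective annual rate is Summit Credit Union at 27.720%.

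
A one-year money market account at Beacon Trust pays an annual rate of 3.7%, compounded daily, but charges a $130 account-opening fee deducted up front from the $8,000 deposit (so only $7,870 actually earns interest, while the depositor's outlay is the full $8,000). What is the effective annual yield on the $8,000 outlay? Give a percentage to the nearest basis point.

2.08%

Value after one year: 7,870 × (1 + 0.037/365)^365 = 7,870 × 1.037691 = $8,166.63.
Effective yield on the $8,000 outlay: 8,166.63 / 8,000 − 1 = 0.020829 = 2.08%.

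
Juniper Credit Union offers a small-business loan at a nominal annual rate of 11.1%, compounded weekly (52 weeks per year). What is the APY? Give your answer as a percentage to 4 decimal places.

EAR = (1 + 0.111/52)^52 − 1.
= (1 + 0.002135)^52 − 1 = 1.117263 − 1 = 11.7263%.

11.7263%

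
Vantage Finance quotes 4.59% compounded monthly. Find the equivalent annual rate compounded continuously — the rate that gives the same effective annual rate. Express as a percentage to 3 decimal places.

4.581%

EAR = (1 + 0.0459/12)^12 − 1 = 0.046878.
Equivalent continuous rate: r = ln(1 + 0.046878) = 0.045812 = 4.581%.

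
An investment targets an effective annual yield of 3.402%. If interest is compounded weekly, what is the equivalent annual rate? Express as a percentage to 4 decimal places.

3.3465%

(1 + r/52)^52 − 1 = 0.03402, so 1 + r/52 = 1.03402^(1/52).
r/52 = 0.000644, so r = 0.033465 = 3.3465%.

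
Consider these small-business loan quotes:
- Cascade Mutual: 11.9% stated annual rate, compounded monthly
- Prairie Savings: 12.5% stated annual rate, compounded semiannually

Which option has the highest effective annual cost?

Cascade Mutual: (1 + 0.119/12)^12 − 1 = 12.571%
Prairie Savings: (1 + 0.125/2)^2 − 1 = 12.891%
The highest effective annual rate is Prairie Savings at 12.891%.

Prairie Savings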